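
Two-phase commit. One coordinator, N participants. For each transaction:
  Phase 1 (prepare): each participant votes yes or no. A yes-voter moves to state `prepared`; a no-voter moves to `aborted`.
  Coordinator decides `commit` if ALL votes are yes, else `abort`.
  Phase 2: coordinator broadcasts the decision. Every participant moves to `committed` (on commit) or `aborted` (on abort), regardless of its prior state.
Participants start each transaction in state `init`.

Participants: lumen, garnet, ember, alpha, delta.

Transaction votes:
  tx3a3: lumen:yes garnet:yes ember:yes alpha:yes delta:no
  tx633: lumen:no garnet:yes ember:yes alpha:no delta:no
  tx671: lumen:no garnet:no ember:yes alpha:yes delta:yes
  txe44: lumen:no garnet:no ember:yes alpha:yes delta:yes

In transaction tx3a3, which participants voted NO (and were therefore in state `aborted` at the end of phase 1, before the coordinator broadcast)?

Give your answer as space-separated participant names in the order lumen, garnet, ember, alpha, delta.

Txn tx3a3 phase 1: lumen yes -> prepared; garnet yes -> prepared; ember yes -> prepared; alpha yes -> prepared; delta no -> aborted

Answer: delta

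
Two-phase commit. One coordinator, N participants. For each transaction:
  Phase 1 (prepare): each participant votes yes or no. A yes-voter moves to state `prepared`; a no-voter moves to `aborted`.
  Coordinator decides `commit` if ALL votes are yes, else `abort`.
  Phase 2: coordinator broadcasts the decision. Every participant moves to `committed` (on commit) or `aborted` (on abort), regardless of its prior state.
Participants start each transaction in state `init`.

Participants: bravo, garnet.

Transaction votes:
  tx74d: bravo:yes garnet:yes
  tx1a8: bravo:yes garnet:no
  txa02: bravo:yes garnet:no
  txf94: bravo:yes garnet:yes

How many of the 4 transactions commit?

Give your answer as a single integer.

tx74d: all yes -> commit (commits=1)
tx1a8: no from garnet -> abort (commits=1)
txa02: no from garnet -> abort (commits=1)
txf94: all yes -> commit (commits=2)

Answer: 2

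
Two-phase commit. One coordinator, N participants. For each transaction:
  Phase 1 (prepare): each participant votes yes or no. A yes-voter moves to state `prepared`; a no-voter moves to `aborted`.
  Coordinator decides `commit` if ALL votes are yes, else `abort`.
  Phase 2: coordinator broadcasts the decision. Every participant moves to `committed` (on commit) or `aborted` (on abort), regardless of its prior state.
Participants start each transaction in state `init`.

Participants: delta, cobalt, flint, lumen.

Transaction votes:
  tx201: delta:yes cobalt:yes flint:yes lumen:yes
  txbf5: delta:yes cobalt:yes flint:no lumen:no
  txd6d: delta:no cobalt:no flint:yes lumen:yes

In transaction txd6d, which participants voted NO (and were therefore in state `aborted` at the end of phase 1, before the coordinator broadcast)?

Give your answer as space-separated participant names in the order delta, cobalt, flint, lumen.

Answer: delta cobalt

Derivation:
Txn txd6d phase 1: delta no -> aborted; cobalt no -> aborted; flint yes -> prepared; lumen yes -> prepared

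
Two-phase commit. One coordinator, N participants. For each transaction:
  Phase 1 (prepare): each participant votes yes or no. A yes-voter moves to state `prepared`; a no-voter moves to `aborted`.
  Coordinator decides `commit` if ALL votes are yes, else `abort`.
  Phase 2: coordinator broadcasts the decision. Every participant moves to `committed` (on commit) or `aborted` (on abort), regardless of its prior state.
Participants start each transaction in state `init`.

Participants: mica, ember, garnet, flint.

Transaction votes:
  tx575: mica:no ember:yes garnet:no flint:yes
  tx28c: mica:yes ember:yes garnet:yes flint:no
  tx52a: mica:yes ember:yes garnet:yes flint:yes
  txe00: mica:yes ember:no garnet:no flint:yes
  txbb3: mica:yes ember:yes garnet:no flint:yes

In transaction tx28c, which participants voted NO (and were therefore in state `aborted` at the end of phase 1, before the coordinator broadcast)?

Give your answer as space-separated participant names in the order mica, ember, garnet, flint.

Txn tx28c phase 1: mica yes -> prepared; ember yes -> prepared; garnet yes -> prepared; flint no -> aborted

Answer: flint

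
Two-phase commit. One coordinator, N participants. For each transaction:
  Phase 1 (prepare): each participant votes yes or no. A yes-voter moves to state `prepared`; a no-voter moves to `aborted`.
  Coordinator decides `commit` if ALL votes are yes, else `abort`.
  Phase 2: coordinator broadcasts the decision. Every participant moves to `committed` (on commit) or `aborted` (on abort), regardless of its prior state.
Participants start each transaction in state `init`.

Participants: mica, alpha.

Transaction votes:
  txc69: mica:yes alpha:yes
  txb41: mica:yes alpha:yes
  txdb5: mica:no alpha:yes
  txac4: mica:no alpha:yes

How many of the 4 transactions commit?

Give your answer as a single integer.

Answer: 2

Derivation:
txc69: all yes -> commit (commits=1)
txb41: all yes -> commit (commits=2)
txdb5: no from mica -> abort (commits=2)
txac4: no from mica -> abort (commits=2)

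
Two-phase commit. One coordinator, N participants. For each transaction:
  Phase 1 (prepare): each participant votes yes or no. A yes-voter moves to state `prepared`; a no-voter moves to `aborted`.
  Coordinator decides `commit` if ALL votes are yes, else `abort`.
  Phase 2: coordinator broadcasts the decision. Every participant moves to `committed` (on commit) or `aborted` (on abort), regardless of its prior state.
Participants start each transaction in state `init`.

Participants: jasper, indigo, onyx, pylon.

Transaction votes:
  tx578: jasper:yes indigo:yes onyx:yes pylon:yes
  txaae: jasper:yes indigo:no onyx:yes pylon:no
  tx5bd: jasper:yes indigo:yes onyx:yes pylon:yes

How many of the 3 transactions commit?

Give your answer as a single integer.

Answer: 2

Derivation:
tx578: all yes -> commit (commits=1)
txaae: no from indigo, pylon -> abort (commits=1)
tx5bd: all yes -> commit (commits=2)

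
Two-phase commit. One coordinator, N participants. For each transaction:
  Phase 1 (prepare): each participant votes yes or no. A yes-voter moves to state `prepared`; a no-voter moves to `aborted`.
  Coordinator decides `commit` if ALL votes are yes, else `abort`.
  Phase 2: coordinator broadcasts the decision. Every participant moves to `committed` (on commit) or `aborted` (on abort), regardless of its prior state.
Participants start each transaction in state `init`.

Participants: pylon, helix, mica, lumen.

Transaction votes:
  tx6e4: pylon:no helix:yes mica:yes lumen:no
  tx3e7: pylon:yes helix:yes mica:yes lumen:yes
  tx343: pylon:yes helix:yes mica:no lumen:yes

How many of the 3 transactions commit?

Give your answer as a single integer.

tx6e4: no from pylon, lumen -> abort (commits=0)
tx3e7: all yes -> commit (commits=1)
tx343: no from mica -> abort (commits=1)

Answer: 1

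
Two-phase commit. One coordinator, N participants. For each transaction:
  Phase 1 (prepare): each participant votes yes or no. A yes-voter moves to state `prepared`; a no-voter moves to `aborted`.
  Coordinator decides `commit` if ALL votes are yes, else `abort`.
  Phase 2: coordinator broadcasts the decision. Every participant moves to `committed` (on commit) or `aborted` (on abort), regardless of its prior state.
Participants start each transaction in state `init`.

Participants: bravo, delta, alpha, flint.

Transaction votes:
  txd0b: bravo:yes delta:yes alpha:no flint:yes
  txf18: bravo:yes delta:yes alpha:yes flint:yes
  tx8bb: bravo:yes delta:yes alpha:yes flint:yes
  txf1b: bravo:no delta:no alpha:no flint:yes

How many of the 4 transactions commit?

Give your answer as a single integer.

Answer: 2

Derivation:
txd0b: no from alpha -> abort (commits=0)
txf18: all yes -> commit (commits=1)
tx8bb: all yes -> commit (commits=2)
txf1b: no from bravo, delta, alpha -> abort (commits=2)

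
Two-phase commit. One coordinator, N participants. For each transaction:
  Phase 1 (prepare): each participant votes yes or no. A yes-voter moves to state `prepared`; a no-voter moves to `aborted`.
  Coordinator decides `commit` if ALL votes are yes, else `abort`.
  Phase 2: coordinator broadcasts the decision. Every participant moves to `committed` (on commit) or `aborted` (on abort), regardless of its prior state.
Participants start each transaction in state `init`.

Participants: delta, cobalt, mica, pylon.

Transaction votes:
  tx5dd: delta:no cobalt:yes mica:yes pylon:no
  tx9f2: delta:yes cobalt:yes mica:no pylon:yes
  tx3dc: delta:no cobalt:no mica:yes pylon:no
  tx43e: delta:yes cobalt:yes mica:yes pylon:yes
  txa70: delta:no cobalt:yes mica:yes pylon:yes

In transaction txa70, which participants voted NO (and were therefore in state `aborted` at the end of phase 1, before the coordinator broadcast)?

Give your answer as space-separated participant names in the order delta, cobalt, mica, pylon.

Answer: delta

Derivation:
Txn txa70 phase 1: delta no -> aborted; cobalt yes -> prepared; mica yes -> prepared; pylon yes -> prepared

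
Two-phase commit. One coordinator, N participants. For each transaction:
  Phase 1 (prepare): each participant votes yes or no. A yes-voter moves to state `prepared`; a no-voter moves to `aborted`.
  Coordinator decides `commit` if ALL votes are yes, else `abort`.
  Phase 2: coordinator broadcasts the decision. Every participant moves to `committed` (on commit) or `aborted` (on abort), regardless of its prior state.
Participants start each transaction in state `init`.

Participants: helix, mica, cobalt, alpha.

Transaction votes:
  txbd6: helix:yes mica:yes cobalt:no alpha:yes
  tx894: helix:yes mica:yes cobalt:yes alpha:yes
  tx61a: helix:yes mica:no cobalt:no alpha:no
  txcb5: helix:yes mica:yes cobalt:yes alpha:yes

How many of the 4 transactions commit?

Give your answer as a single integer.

txbd6: no from cobalt -> abort (commits=0)
tx894: all yes -> commit (commits=1)
tx61a: no from mica, cobalt, alpha -> abort (commits=1)
txcb5: all yes -> commit (commits=2)

Answer: 2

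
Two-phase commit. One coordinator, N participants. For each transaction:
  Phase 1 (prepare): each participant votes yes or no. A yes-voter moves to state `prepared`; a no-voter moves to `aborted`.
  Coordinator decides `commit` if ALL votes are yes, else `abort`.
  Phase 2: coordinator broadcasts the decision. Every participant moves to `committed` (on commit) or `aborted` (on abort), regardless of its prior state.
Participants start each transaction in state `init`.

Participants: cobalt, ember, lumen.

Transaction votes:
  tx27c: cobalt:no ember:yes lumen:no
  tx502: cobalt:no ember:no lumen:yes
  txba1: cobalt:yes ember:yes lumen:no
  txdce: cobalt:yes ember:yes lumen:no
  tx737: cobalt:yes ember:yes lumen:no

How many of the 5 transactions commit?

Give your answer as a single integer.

tx27c: no from cobalt, lumen -> abort (commits=0)
tx502: no from cobalt, ember -> abort (commits=0)
txba1: no from lumen -> abort (commits=0)
txdce: no from lumen -> abort (commits=0)
tx737: no from lumen -> abort (commits=0)

Answer: 0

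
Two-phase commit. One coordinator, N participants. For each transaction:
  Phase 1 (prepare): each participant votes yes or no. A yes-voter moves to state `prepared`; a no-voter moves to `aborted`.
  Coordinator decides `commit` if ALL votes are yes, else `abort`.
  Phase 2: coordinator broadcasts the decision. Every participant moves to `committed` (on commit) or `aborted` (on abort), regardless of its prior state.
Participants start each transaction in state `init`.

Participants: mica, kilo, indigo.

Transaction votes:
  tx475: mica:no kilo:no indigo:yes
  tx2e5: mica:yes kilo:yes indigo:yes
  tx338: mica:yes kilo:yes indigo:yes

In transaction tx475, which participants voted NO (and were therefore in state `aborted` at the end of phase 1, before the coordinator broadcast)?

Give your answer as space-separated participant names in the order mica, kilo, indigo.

Answer: mica kilo

Derivation:
Txn tx475 phase 1: mica no -> aborted; kilo no -> aborted; indigo yes -> prepared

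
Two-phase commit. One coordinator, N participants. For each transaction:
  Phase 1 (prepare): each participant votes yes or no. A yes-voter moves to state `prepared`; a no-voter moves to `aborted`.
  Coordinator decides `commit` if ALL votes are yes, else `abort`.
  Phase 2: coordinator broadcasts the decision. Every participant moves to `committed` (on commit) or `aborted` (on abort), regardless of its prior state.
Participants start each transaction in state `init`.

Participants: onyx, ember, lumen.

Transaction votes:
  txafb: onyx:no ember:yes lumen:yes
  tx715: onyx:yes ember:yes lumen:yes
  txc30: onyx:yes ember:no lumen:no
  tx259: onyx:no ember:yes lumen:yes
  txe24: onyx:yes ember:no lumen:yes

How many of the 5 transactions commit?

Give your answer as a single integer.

Answer: 1

Derivation:
txafb: no from onyx -> abort (commits=0)
tx715: all yes -> commit (commits=1)
txc30: no from ember, lumen -> abort (commits=1)
tx259: no from onyx -> abort (commits=1)
txe24: no from ember -> abort (commits=1)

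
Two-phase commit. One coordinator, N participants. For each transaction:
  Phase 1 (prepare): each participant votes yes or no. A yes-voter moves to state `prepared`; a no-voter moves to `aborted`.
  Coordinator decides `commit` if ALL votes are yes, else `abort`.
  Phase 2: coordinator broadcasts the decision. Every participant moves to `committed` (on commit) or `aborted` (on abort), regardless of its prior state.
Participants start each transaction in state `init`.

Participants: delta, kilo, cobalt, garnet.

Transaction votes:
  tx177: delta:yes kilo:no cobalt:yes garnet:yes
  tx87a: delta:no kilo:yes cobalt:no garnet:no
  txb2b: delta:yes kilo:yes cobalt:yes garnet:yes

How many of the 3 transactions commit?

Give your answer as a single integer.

tx177: no from kilo -> abort (commits=0)
tx87a: no from delta, cobalt, garnet -> abort (commits=0)
txb2b: all yes -> commit (commits=1)

Answer: 1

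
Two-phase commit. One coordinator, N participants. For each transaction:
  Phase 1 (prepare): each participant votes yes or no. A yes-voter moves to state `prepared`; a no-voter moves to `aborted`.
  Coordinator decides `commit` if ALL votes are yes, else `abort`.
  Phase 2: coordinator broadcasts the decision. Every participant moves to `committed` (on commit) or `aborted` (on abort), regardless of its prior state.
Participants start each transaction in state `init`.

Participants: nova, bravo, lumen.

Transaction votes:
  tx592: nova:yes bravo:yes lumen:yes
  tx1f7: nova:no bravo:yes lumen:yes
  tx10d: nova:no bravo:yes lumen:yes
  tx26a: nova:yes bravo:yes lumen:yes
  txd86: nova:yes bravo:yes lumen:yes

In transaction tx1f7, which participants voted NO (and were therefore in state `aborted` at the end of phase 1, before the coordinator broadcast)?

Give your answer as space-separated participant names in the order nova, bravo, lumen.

Txn tx1f7 phase 1: nova no -> aborted; bravo yes -> prepared; lumen yes -> prepared

Answer: nova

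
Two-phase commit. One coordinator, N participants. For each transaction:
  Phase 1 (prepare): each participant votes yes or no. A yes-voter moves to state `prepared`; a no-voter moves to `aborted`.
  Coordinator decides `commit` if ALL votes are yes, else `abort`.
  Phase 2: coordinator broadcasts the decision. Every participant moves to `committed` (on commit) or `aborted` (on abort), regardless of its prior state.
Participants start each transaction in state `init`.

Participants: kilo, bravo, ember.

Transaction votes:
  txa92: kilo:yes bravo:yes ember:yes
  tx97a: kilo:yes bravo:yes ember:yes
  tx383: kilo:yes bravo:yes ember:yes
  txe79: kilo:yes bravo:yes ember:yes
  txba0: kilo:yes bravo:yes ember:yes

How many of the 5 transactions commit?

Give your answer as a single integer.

Answer: 5

Derivation:
txa92: all yes -> commit (commits=1)
tx97a: all yes -> commit (commits=2)
tx383: all yes -> commit (commits=3)
txe79: all yes -> commit (commits=4)
txba0: all yes -> commit (commits=5)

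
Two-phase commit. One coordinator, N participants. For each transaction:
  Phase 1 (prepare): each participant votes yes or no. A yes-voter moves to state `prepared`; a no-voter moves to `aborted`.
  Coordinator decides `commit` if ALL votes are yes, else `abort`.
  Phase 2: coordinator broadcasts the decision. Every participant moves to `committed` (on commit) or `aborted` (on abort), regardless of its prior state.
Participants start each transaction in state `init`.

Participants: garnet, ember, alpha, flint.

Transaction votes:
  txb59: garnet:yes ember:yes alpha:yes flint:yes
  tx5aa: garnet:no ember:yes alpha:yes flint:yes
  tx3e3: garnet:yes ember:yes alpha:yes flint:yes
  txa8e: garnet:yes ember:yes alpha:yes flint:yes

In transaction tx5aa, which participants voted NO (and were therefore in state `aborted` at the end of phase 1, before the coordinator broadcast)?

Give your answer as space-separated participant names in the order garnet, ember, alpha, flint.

Answer: garnet

Derivation:
Txn tx5aa phase 1: garnet no -> aborted; ember yes -> prepared; alpha yes -> prepared; flint yes -> prepared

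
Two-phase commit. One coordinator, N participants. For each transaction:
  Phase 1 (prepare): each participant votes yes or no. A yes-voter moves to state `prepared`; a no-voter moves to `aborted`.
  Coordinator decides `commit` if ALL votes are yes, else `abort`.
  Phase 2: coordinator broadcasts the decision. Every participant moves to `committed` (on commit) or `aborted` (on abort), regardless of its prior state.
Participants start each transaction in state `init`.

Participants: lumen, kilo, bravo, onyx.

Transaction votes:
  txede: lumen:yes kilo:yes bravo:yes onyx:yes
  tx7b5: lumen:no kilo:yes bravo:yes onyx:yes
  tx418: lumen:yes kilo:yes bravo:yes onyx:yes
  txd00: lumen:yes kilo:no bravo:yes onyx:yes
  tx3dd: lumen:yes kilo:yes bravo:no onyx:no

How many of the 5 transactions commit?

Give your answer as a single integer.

txede: all yes -> commit (commits=1)
tx7b5: no from lumen -> abort (commits=1)
tx418: all yes -> commit (commits=2)
txd00: no from kilo -> abort (commits=2)
tx3dd: no from bravo, onyx -> abort (commits=2)

Answer: 2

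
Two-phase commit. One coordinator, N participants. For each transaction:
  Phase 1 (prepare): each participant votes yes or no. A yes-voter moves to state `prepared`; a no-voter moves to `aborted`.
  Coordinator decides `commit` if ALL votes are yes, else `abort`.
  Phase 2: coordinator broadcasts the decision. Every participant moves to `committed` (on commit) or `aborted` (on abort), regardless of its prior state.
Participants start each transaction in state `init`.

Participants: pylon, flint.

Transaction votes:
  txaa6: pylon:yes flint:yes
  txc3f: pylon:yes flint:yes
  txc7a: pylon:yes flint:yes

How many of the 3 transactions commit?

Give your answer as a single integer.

txaa6: all yes -> commit (commits=1)
txc3f: all yes -> commit (commits=2)
txc7a: all yes -> commit (commits=3)

Answer: 3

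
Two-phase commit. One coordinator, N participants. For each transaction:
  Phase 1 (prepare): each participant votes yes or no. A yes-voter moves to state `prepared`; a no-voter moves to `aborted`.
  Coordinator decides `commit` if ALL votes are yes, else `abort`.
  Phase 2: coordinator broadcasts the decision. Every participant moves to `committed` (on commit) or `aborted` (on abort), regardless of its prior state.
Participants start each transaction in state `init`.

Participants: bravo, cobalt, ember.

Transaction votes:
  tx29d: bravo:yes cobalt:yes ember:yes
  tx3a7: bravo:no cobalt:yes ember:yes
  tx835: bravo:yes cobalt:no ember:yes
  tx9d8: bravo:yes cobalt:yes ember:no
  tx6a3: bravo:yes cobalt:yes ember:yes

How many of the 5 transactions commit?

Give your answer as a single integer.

tx29d: all yes -> commit (commits=1)
tx3a7: no from bravo -> abort (commits=1)
tx835: no from cobalt -> abort (commits=1)
tx9d8: no from ember -> abort (commits=1)
tx6a3: all yes -> commit (commits=2)

Answer: 2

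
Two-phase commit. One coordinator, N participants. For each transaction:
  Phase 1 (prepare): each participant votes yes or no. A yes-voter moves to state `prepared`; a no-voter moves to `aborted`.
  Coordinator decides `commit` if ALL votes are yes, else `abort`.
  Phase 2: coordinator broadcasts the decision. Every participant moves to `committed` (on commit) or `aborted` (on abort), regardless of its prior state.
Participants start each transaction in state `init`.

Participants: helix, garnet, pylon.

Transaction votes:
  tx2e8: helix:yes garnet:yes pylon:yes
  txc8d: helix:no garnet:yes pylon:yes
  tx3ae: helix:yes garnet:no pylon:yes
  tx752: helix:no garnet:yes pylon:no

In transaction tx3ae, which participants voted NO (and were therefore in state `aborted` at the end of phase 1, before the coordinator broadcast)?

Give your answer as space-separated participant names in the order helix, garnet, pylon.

Txn tx3ae phase 1: helix yes -> prepared; garnet no -> aborted; pylon yes -> prepared

Answer: garnet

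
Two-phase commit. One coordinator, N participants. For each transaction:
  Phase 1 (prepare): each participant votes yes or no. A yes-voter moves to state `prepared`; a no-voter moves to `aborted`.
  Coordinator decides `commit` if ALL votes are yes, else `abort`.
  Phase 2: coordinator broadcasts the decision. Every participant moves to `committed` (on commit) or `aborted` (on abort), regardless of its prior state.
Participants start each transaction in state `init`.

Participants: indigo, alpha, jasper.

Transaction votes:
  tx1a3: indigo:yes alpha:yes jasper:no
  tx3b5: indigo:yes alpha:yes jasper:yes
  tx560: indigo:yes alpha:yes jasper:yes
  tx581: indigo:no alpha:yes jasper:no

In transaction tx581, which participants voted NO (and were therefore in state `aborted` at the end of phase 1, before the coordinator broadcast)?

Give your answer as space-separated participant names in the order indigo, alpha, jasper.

Txn tx581 phase 1: indigo no -> aborted; alpha yes -> prepared; jasper no -> aborted

Answer: indigo jasper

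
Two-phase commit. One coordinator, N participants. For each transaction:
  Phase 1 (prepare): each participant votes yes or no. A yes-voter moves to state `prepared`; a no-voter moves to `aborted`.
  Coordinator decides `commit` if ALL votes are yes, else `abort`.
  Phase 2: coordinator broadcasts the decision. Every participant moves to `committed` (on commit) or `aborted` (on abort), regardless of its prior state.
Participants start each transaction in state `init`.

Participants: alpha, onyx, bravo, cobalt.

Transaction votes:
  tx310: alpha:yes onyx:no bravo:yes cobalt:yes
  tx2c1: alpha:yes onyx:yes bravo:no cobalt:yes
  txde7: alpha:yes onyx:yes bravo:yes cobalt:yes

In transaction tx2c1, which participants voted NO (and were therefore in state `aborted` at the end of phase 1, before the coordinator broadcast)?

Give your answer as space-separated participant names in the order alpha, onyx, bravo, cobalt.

Txn tx2c1 phase 1: alpha yes -> prepared; onyx yes -> prepared; bravo no -> aborted; cobalt yes -> prepared

Answer: bravo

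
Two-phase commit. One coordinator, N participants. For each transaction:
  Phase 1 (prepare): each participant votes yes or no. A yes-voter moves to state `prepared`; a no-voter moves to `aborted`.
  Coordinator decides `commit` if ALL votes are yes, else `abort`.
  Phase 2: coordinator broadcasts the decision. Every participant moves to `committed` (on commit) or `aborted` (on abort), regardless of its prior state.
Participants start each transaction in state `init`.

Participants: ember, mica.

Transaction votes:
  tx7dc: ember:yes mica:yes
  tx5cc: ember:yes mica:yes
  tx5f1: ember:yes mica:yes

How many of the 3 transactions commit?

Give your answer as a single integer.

tx7dc: all yes -> commit (commits=1)
tx5cc: all yes -> commit (commits=2)
tx5f1: all yes -> commit (commits=3)

Answer: 3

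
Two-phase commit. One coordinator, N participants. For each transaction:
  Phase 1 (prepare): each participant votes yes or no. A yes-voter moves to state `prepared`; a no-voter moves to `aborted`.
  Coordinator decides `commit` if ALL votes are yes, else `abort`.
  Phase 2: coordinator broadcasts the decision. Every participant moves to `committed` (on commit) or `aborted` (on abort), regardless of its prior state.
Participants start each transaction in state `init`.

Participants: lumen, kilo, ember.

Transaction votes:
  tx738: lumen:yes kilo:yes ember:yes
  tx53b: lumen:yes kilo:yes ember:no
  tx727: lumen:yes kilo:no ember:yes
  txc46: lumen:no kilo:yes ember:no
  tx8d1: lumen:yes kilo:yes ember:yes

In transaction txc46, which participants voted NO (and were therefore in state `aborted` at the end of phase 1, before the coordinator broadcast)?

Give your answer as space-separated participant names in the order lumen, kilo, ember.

Txn txc46 phase 1: lumen no -> aborted; kilo yes -> prepared; ember no -> aborted

Answer: lumen ember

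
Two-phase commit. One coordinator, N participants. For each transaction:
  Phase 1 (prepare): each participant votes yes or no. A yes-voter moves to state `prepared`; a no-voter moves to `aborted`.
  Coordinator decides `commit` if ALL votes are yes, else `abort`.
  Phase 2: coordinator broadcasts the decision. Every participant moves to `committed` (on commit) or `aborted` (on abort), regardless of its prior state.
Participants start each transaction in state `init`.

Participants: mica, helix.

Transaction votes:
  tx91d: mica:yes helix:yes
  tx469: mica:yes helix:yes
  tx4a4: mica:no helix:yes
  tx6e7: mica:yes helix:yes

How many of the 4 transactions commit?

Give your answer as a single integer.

Answer: 3

Derivation:
tx91d: all yes -> commit (commits=1)
tx469: all yes -> commit (commits=2)
tx4a4: no from mica -> abort (commits=2)
tx6e7: all yes -> commit (commits=3)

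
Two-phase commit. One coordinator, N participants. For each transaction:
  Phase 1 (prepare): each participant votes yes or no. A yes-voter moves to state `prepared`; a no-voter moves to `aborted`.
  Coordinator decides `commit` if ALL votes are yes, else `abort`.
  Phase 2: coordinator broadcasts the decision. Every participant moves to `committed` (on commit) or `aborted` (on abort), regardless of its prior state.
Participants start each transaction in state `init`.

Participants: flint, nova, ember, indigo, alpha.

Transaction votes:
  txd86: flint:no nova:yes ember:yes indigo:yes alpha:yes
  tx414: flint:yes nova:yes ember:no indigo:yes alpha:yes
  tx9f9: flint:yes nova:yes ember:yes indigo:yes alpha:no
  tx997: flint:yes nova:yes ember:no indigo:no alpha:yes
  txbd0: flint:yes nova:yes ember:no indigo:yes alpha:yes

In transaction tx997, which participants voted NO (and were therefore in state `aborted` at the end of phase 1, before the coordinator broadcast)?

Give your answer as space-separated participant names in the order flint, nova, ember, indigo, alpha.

Txn tx997 phase 1: flint yes -> prepared; nova yes -> prepared; ember no -> aborted; indigo no -> aborted; alpha yes -> prepared

Answer: ember indigo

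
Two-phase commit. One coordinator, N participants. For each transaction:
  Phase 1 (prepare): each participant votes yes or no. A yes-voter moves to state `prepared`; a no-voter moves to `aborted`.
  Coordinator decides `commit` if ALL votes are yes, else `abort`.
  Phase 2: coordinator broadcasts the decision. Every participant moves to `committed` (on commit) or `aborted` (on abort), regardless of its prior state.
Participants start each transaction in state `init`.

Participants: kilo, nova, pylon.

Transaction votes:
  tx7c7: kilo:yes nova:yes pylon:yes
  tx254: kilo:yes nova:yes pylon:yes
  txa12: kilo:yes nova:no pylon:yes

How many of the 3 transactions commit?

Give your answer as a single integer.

Answer: 2

Derivation:
tx7c7: all yes -> commit (commits=1)
tx254: all yes -> commit (commits=2)
txa12: no from nova -> abort (commits=2)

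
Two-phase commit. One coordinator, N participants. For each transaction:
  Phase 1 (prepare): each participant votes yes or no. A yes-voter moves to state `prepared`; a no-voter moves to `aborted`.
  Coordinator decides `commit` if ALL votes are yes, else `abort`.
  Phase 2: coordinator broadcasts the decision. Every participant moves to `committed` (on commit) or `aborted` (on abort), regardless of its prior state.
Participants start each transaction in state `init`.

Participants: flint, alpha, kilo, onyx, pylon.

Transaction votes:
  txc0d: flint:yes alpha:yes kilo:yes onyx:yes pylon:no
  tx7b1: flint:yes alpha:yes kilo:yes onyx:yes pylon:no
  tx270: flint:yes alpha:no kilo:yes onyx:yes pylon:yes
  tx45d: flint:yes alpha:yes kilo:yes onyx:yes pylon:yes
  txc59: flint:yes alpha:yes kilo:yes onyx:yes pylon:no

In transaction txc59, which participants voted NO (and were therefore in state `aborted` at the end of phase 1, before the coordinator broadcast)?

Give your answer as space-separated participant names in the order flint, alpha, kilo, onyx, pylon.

Txn txc59 phase 1: flint yes -> prepared; alpha yes -> prepared; kilo yes -> prepared; onyx yes -> prepared; pylon no -> aborted

Answer: pylon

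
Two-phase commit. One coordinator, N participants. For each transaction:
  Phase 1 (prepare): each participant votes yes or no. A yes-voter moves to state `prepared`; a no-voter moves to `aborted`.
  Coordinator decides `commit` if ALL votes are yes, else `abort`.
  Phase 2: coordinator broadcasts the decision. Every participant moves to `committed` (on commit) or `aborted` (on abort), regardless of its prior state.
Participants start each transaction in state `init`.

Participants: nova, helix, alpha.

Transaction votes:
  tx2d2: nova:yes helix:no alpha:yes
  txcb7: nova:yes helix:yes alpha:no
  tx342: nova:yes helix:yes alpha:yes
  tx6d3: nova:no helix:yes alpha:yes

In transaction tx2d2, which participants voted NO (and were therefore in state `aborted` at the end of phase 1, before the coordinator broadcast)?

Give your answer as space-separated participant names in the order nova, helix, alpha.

Txn tx2d2 phase 1: nova yes -> prepared; helix no -> aborted; alpha yes -> prepared

Answer: helix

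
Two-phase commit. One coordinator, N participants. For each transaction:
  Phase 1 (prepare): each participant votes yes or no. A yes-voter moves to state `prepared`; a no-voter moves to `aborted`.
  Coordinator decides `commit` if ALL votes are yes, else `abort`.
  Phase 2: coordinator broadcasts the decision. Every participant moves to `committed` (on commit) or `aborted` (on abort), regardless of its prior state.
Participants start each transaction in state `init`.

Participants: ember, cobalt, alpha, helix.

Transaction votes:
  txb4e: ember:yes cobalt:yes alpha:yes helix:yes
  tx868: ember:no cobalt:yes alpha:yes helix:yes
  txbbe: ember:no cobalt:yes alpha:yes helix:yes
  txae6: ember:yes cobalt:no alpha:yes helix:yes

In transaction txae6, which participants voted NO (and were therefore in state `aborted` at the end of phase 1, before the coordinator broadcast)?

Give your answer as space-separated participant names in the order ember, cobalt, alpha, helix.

Answer: cobalt

Derivation:
Txn txae6 phase 1: ember yes -> prepared; cobalt no -> aborted; alpha yes -> prepared; helix yes -> prepared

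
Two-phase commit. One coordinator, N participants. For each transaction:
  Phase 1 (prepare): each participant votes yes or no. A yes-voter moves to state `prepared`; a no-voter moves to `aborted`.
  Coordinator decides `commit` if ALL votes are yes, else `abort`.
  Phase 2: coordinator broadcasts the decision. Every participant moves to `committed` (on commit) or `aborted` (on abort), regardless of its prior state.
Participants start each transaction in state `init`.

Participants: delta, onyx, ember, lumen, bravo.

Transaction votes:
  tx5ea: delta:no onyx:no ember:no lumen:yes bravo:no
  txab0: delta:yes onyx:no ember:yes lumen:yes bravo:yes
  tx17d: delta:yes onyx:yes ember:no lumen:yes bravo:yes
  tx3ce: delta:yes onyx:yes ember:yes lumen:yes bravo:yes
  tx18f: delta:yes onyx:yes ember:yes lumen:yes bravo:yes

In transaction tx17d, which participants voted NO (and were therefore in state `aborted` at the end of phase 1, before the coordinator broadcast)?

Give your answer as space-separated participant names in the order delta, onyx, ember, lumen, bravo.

Answer: ember

Derivation:
Txn tx17d phase 1: delta yes -> prepared; onyx yes -> prepared; ember no -> aborted; lumen yes -> prepared; bravo yes -> prepared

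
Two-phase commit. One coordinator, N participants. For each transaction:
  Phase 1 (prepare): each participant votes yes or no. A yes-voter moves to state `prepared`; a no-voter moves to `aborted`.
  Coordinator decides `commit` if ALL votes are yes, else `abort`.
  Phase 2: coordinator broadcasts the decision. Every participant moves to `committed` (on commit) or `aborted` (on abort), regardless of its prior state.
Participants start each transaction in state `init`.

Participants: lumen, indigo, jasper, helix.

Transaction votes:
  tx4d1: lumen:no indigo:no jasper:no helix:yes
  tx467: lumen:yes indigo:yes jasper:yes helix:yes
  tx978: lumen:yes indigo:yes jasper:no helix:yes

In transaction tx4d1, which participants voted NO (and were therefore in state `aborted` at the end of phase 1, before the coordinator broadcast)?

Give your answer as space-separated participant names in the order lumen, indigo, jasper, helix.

Txn tx4d1 phase 1: lumen no -> aborted; indigo no -> aborted; jasper no -> aborted; helix yes -> prepared

Answer: lumen indigo jasper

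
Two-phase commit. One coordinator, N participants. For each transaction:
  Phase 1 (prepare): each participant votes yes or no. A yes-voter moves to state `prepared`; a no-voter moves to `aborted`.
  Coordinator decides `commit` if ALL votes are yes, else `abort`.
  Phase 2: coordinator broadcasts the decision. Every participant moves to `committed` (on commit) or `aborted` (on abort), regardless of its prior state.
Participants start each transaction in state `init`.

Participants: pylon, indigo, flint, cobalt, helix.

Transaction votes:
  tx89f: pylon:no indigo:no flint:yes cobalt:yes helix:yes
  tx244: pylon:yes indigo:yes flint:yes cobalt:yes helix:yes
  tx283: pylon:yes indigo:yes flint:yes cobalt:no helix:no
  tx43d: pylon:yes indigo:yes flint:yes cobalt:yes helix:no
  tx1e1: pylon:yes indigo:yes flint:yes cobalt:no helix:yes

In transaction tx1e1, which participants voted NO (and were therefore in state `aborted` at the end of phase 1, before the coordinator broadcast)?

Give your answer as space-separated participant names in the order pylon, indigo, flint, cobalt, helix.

Txn tx1e1 phase 1: pylon yes -> prepared; indigo yes -> prepared; flint yes -> prepared; cobalt no -> aborted; helix yes -> prepared

Answer: cobalt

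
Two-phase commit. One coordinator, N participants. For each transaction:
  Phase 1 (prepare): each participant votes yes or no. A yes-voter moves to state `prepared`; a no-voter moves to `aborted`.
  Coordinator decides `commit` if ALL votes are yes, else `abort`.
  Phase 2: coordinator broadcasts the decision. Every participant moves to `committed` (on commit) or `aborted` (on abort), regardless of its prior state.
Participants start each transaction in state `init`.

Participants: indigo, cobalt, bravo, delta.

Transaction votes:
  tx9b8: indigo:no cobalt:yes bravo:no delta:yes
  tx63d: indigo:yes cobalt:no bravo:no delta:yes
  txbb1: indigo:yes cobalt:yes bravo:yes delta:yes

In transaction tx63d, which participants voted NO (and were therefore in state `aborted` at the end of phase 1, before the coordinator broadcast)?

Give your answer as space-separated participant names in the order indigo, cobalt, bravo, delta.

Txn tx63d phase 1: indigo yes -> prepared; cobalt no -> aborted; bravo no -> aborted; delta yes -> prepared

Answer: cobalt bravo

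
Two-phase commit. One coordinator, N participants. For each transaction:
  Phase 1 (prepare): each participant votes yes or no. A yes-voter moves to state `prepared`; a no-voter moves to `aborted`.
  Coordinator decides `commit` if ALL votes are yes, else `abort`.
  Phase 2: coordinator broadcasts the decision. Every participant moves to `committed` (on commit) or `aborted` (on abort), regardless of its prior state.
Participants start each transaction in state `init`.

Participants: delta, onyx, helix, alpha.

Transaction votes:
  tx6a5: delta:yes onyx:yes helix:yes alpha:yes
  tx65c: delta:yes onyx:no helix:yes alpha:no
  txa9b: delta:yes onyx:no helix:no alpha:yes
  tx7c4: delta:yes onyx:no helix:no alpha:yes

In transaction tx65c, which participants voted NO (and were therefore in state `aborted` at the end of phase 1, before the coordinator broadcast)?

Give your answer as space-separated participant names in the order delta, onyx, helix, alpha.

Txn tx65c phase 1: delta yes -> prepared; onyx no -> aborted; helix yes -> prepared; alpha no -> aborted

Answer: onyx alpha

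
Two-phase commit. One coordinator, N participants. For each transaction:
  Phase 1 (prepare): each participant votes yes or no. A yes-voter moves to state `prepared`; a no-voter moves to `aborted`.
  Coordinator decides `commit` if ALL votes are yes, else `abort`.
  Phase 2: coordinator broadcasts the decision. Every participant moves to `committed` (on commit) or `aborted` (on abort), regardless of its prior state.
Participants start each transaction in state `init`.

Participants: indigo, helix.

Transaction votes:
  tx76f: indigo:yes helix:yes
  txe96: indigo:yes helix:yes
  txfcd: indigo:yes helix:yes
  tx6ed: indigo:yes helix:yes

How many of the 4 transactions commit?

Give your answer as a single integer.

Answer: 4

Derivation:
tx76f: all yes -> commit (commits=1)
txe96: all yes -> commit (commits=2)
txfcd: all yes -> commit (commits=3)
tx6ed: all yes -> commit (commits=4)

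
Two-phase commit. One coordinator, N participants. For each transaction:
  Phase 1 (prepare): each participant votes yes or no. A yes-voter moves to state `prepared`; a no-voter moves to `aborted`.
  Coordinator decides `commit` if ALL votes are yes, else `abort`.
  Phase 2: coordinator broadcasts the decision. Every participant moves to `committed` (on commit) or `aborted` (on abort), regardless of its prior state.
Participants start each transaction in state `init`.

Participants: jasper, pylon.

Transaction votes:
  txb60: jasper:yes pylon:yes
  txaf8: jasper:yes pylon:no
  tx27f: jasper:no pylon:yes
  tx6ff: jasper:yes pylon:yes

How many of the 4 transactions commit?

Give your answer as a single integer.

txb60: all yes -> commit (commits=1)
txaf8: no from pylon -> abort (commits=1)
tx27f: no from jasper -> abort (commits=1)
tx6ff: all yes -> commit (commits=2)

Answer: 2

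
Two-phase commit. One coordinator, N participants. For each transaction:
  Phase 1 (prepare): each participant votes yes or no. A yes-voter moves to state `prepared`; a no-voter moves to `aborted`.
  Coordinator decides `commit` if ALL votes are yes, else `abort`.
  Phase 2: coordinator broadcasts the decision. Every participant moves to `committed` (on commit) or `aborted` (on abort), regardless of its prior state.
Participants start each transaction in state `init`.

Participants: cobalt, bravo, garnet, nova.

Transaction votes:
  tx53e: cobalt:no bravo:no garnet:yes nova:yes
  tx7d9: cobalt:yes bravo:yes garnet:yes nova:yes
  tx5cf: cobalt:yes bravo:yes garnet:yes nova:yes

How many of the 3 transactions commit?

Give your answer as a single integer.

tx53e: no from cobalt, bravo -> abort (commits=0)
tx7d9: all yes -> commit (commits=1)
tx5cf: all yes -> commit (commits=2)

Answer: 2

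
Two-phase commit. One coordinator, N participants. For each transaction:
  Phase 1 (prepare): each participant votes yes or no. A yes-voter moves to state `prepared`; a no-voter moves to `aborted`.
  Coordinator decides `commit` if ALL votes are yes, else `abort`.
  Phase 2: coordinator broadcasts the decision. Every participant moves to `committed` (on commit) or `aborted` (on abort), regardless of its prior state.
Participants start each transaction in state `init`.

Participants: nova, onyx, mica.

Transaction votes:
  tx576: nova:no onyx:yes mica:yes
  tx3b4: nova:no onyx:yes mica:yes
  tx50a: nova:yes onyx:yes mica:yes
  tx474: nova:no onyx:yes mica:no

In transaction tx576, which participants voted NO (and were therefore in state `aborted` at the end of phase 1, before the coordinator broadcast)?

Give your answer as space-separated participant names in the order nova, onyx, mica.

Txn tx576 phase 1: nova no -> aborted; onyx yes -> prepared; mica yes -> prepared

Answer: nova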